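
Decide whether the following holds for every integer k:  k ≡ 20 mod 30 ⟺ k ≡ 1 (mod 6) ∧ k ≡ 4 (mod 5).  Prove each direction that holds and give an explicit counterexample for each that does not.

(→) This fails: k = 20 gives 20 ≡ 20 (mod 30) but 20 ≡ 2 (mod 6), so the conjunction on the right does not hold.

(←) This fails: k = 19 satisfies both congruences on the right (19 ≡ 1 mod 6 and 19 ≡ 4 mod 5) yet 19 ≡ 19 (mod 30), not 20.

Both directions fail.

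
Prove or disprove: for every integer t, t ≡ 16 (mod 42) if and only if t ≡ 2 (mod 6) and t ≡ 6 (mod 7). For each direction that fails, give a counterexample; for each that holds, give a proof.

[⇒] This fails: t = 16 gives 16 ≡ 16 (mod 42) but 16 ≡ 4 (mod 6), so the conjunction on the right does not hold.

[⇐] This fails: t = 20 satisfies both congruences on the right (20 ≡ 2 mod 6 and 20 ≡ 6 mod 7) yet 20 ≡ 20 (mod 42), not 16.

Both directions fail.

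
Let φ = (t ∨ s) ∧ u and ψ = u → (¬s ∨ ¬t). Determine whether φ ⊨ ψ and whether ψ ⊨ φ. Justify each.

Both directions fail.

(⇒) This fails. Under t = T, s = T, u = T, the left side is true but the right side is false.

(⇐) This fails. Under t = F, s = F, u = F, the left side is false but the right side is true.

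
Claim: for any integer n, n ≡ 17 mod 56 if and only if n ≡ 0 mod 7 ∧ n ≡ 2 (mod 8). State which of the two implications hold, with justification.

Neither direction holds.

(→) This fails: n = 17 gives 17 ≡ 17 (mod 56) but 17 ≡ 3 (mod 7), so the conjunction on the right does not hold.

(←) This fails: n = 42 satisfies both congruences on the right (42 ≡ 0 mod 7 and 42 ≡ 2 mod 8) yet 42 ≡ 42 (mod 56), not 17.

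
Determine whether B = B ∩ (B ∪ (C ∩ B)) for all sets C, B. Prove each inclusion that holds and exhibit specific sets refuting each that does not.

(⟹) Let x ∈ B. Then either x ∈ B and x ∉ C; or x ∈ C ∩ B. In each case x ∈ B ∩ (B ∪ (C ∩ B)), so B ⊆ B ∩ (B ∪ (C ∩ B)).

(⟸) Let x ∈ B ∩ (B ∪ (C ∩ B)). Then either x ∈ B and x ∉ C; or x ∈ C ∩ B. In each case x ∈ B, so B ∩ (B ∪ (C ∩ B)) ⊆ B.

Both inclusions hold.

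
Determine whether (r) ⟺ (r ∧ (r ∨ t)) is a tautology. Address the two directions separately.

Equivalent; both directions hold.

[⇒] Assume the antecedent. If t is true, the antecedent forces (t = T, r = T), and r ∧ (r ∨ t) holds there. If t is false, the antecedent forces (t = F, r = T), and r ∧ (r ∨ t) holds there. Either way r ∧ (r ∨ t) holds.

[⇐] Assume the antecedent. If t is true, the antecedent forces (t = T, r = T), and r holds there. If t is false, the antecedent forces (t = F, r = T), and r holds there. Either way r holds.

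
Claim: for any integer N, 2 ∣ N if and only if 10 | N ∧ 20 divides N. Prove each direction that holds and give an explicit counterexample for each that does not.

(⇒) This fails: take N = 2. Certainly 2 ∣ 2, but 10 ∤ 2.

(⇐) Suppose 10 ∣ N and 20 ∣ N. Any common multiple of 10 and 20 is a multiple of their lcm; here lcm(10, 20) = 10·20/gcd(10, 20) = 200/10 = 20, so 20 ∣ N. Since 2 ∣ 20, it follows that 2 ∣ N.

The forward direction fails; the converse holds.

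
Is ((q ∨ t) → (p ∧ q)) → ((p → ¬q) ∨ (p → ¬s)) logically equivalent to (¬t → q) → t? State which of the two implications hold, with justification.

(→) This fails. Under t = F, p = F, s = F, q = T, the left side is true but the right side is false.

(←) This fails. Under t = T, p = T, s = T, q = T, the left side is false but the right side is true.

Neither direction holds.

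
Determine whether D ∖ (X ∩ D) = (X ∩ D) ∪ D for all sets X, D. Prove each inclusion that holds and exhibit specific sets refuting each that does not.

Only the forward inclusion holds.

Reverse inclusion. This inclusion fails. Take X = {1}, D = {1}; then 1 ∈ (X ∩ D) ∪ D but 1 ∉ D ∖ (X ∩ D).

Forward inclusion. Let x ∈ D ∖ (X ∩ D). Then x ∈ D and x ∉ X, from which x ∈ (X ∩ D) ∪ D.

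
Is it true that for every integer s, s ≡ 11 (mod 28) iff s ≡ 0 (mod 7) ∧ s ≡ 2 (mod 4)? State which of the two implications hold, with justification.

(→) This fails: s = 11 gives 11 ≡ 11 (mod 28) but 11 ≡ 4 (mod 7), so the conjunction on the right does not hold.

(←) This fails: s = 14 satisfies both congruences on the right (14 ≡ 0 mod 7 and 14 ≡ 2 mod 4) yet 14 ≡ 14 (mod 28), not 11.

(⇒) fails and (⇐) fails.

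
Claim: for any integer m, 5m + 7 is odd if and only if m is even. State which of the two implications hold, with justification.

Both directions hold; the statement is true.

(→) Suppose 5m + 7 is odd. Since 5 is odd, 5m and m have the same parity, so 5m + 7 ≡ m + 7 (mod 2). As 7 is odd, 5m + 7 is odd exactly when m is even. Thus m is even.

(←) Conversely, suppose m is even; write m = 2j. Then 5m + 7 = 5·(2j) + 7 = 2·5j + 7, which is odd.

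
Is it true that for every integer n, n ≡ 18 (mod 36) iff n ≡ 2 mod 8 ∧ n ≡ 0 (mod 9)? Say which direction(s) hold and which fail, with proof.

(⟹) This fails: n = 54 gives 54 ≡ 18 (mod 36) but 54 ≡ 6 (mod 8), so the conjunction on the right does not hold.

(⟸) Conversely, if n ≡ 2 (mod 8) and n ≡ 0 (mod 9), then by the Chinese remainder theorem n ≡ 18 (mod 72). Since 18 ≡ 18 (mod 36) and 36 ∣ 72, we get n ≡ 18 (mod 36).

Only the converse holds.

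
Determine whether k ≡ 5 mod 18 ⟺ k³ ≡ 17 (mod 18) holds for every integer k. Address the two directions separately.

Only the forward implication holds.

(←) This fails: take k = 11. Then 11³ = 1331 ≡ 17 (mod 18), yet 11 ≡ 11 (mod 18), not 5.

(→) Suppose k ≡ 5 mod 18. Write k = 18j + 5. Then (18j + 5)³ = 5832j³ + 4860j² + 1350j + 125 = 18(324j³ + 270j² + 75j + 6) + 17, so k³ ≡ 17 (mod 18).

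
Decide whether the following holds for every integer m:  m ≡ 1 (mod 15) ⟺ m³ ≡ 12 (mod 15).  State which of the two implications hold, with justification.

(→) This fails: take m = 1. Then 1 ≡ 1 (mod 15), but 1³ = 1 ≡ 1 (mod 15), not 12.

(←) This fails: take m = 3. Then 3³ = 27 ≡ 12 (mod 15), yet 3 ≡ 3 (mod 15), not 1.

Neither direction holds.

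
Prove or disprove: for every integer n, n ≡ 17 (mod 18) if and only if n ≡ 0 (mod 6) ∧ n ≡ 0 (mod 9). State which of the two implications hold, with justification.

(⇒) fails and (⇐) fails.

Forward direction. This fails: n = 17 gives 17 ≡ 17 (mod 18) but 17 ≡ 5 (mod 6), so the conjunction on the right does not hold.

Converse. This fails: n = 0 satisfies both congruences on the right (0 ≡ 0 mod 6 and 0 ≡ 0 mod 9) yet 0 ≡ 0 (mod 18), not 17.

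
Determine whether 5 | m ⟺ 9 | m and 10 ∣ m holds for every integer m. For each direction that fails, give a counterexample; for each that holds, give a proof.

Not equivalent: only (⇐) holds.

(⟹) This fails: take m = 5. Certainly 5 ∣ 5, but 9 ∤ 5.

(⟸) Suppose 9 ∣ m and 10 ∣ m. Any common multiple of 9 and 10 is a multiple of their lcm; here gcd(9, 10) = 1, so lcm(9, 10) = 9·10 = 90, so 90 ∣ m. Since 5 ∣ 90, it follows that 5 ∣ m.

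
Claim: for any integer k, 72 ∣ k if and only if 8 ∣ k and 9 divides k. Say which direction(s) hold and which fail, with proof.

Forward direction. If 72 ∣ k, write k = 72q. Since 72 = 9·8, k = 8·(9q), so 8 ∣ k; and since 72 = 8·9, k = 9·(8q), so 9 ∣ k.

Converse. Suppose 8 ∣ k and 9 ∣ k. Any common multiple of 8 and 9 is a multiple of their lcm; here gcd(8, 9) = 1, so lcm(8, 9) = 8·9 = 72, so 72 ∣ k.

Equivalent; both directions hold.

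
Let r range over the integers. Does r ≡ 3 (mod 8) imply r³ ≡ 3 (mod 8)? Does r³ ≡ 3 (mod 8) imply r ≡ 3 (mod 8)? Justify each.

(⟹) Suppose r ≡ 3 (mod 8). Write r = 8j + 3. Then (8j + 3)³ = 512j³ + 576j² + 216j + 27 = 8(64j³ + 72j² + 27j + 3) + 3, so r³ ≡ 3 (mod 8).

(⟸) Conversely, suppose r³ ≡ 3 (mod 8). The only residue r in {0, …, 7} with r³ ≡ 3 (mod 8) is r = 3, so r ≡ 3 (mod 8).

Both directions hold; the statement is true.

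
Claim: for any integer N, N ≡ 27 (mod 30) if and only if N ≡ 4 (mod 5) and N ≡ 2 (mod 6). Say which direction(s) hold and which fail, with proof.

Forward direction. This fails: N = 27 gives 27 ≡ 27 (mod 30) but 27 ≡ 2 (mod 5), so the conjunction on the right does not hold.

Converse. This fails: N = 14 satisfies both congruences on the right (14 ≡ 4 mod 5 and 14 ≡ 2 mod 6) yet 14 ≡ 14 (mod 30), not 27.

Neither implication holds.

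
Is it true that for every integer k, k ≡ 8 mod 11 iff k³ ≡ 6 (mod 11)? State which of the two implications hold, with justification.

Both directions hold.

(⟹) Suppose k ≡ 8 mod 11. Write k = 11j + 8. Then (11j + 8)³ = 1331j³ + 2904j² + 2112j + 512 = 11(121j³ + 264j² + 192j + 46) + 6, so k³ ≡ 6 (mod 11).

(⟸) For the converse, argue contrapositively. If k ≢ 8 (mod 11), then k is congruent to one of 0, 1, 2, 3, 4, 5, 6, 7, 9, 10 modulo 11, and these give k³ ≡ 0, 1, 8, 5, 9, 4, 7, 2, 3, 10 respectively — never 6.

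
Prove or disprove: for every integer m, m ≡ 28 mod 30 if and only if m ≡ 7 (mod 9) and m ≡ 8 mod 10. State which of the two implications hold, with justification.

(←) If m ≡ 7 (mod 9) and m ≡ 8 (mod 10), then by the Chinese remainder theorem m ≡ 88 (mod 90). Since 88 ≡ 28 (mod 30) and 30 ∣ 90, we get m ≡ 28 (mod 30).

(→) This fails: m = 58 gives 58 ≡ 28 (mod 30) but 58 ≡ 4 (mod 9), so the conjunction on the right does not hold.

The forward direction fails; the converse holds.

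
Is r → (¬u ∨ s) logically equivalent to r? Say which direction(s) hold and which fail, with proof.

Forward direction. This fails. Under s = F, u = F, r = F, the left side is true but the right side is false.

Converse. This fails. Under s = F, u = T, r = T, the left side is false but the right side is true.

Neither implication holds.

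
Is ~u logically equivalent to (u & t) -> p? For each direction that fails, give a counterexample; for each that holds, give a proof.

Only the forward direction holds.

[⇒] Assume the antecedent. If p is true, (u & t) -> p reduces to true regardless of the other variables. If p is false, the antecedent forces (p = F, t = F, u = F) or (p = F, t = T, u = F), and (u & t) -> p holds there. Either way (u & t) -> p holds.

[⇐] This fails. Under p = F, t = F, u = T, the left side is false but the right side is true.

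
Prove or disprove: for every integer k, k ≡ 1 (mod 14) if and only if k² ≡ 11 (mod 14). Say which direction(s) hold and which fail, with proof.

[⇒] This fails: take k = 1. Then 1 ≡ 1 (mod 14), but 1² = 1 ≡ 1 (mod 14), not 11.

[⇐] This fails: take k = 5. Then 5² = 25 ≡ 11 (mod 14), yet 5 ≡ 5 (mod 14), not 1.

(⇒) fails and (⇐) fails.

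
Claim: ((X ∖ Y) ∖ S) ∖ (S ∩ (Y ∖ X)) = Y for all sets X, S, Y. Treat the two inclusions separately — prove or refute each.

(⟹) This inclusion fails. Take X = {1}, S = ∅, Y = ∅; then 1 ∈ ((X ∖ Y) ∖ S) ∖ (S ∩ (Y ∖ X)) but 1 ∉ Y.

(⟸) This inclusion fails. Take X = ∅, S = ∅, Y = {1}; then 1 ∈ Y but 1 ∉ ((X ∖ Y) ∖ S) ∖ (S ∩ (Y ∖ X)).

Both inclusions fail.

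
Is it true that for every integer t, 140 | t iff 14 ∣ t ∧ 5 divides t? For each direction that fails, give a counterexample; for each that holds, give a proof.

[⇒] If 140 ∣ t, write t = 140q. Since 140 = 10·14, t = 14·(10q), so 14 ∣ t; and since 140 = 28·5, t = 5·(28q), so 5 ∣ t.

[⇐] This fails: take t = 70. Both 14 ∣ 70 and 5 ∣ 70, yet 70 is not a multiple of 140 (since 70 = 0·140 + 70), so 140 ∤ 70.

Only the forward direction holds.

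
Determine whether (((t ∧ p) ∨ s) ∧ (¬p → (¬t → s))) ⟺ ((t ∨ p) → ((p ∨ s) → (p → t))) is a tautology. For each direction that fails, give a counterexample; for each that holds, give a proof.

[⇒] This fails. Under t = F, s = T, p = T, the left side is true but the right side is false.

[⇐] This fails. Under t = F, s = F, p = F, the left side is false but the right side is true.

Neither implication holds.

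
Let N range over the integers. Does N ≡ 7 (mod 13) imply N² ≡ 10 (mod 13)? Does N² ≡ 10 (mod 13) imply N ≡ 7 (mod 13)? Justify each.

Only the forward direction holds.

(→) Suppose N ≡ 7 (mod 13). Write N = 13j + 7. Then (13j + 7)² = 169j² + 182j + 49 = 13(13j² + 14j + 3) + 10, so N² ≡ 10 (mod 13).

(←) This fails: take N = 6. Then 6² = 36 ≡ 10 (mod 13), yet 6 ≡ 6 (mod 13), not 7.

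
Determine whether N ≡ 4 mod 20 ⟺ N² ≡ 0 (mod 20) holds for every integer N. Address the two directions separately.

(⇒) fails and (⇐) fails.

(⇒) This fails: take N = 4. Then 4 ≡ 4 (mod 20), but 4² = 16 ≡ 16 (mod 20), not 0.

(⇐) This fails: take N = 0. Then 0² = 0 ≡ 0 (mod 20), yet 0 ≡ 0 (mod 20), not 4.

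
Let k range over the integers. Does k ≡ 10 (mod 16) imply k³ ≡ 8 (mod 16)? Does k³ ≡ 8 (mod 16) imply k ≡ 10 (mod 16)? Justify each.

(⟹) Suppose k ≡ 10 (mod 16). Write k = 16j + 10. Then (16j + 10)³ = 4096j³ + 7680j² + 4800j + 1000 = 16(256j³ + 480j² + 300j + 62) + 8, so k³ ≡ 8 (mod 16).

(⟸) This fails: take k = 2. Then 2³ = 8 ≡ 8 (mod 16), yet 2 ≡ 2 (mod 16), not 10.

Only the forward direction holds.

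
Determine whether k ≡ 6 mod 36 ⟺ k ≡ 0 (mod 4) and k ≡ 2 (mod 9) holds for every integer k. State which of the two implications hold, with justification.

Neither direction holds.

(→) This fails: k = 6 gives 6 ≡ 6 (mod 36) but 6 ≡ 2 (mod 4), so the conjunction on the right does not hold.

(←) This fails: k = 20 satisfies both congruences on the right (20 ≡ 0 mod 4 and 20 ≡ 2 mod 9) yet 20 ≡ 20 (mod 36), not 6.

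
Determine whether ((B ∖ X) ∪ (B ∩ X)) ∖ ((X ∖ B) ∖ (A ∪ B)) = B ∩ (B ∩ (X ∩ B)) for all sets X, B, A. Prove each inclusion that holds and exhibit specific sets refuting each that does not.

Only the reverse inclusion holds.

(⟸) Let x ∈ B ∩ (B ∩ (X ∩ B)). Then either x ∈ X ∩ B and x ∉ A; or x ∈ X ∩ B ∩ A. In each case x ∈ ((B ∖ X) ∪ (B ∩ X)) ∖ ((X ∖ B) ∖ (A ∪ B)), so B ∩ (B ∩ (X ∩ B)) ⊆ ((B ∖ X) ∪ (B ∩ X)) ∖ ((X ∖ B) ∖ (A ∪ B)).

(⟹) This inclusion fails. Take X = ∅, B = {1}, A = ∅; then 1 ∈ ((B ∖ X) ∪ (B ∩ X)) ∖ ((X ∖ B) ∖ (A ∪ B)) but 1 ∉ B ∩ (B ∩ (X ∩ B)).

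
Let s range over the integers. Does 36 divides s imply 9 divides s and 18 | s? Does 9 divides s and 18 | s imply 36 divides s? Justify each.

Only the forward implication holds.

(→) If 36 ∣ s, write s = 36q. Since 36 = 4·9, s = 9·(4q), so 9 ∣ s; and since 36 = 2·18, s = 18·(2q), so 18 ∣ s.

(←) This fails: take s = 18. Both 9 ∣ 18 and 18 ∣ 18, yet 18 is not a multiple of 36 (since 18 = 0·36 + 18), so 36 ∤ 18.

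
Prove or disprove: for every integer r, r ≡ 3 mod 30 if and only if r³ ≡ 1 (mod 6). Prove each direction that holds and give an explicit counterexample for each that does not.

Both directions fail.

[⇒] This fails: take r = 3. Then 3 ≡ 3 (mod 30), but 3³ = 27 ≡ 3 (mod 6), not 1.

[⇐] This fails: take r = 1. Then 1³ = 1 ≡ 1 (mod 6), yet 1 ≡ 1 (mod 30), not 3.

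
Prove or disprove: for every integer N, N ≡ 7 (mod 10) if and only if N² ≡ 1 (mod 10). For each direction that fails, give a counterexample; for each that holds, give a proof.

(⇒) fails and (⇐) fails.

Forward direction. This fails: take N = 7. Then 7 ≡ 7 (mod 10), but 7² = 49 ≡ 9 (mod 10), not 1.

Converse. This fails: take N = 1. Then 1² = 1 ≡ 1 (mod 10), yet 1 ≡ 1 (mod 10), not 7.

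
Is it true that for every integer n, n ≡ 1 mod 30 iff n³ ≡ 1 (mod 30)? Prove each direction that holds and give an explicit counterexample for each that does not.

Both directions hold; the statement is true.

Forward direction. Suppose n ≡ 1 mod 30. Write n = 30j + 1. Then (30j + 1)³ = 27000j³ + 2700j² + 90j + 1 = 30(900j³ + 90j² + 3j) + 1, so n³ ≡ 1 (mod 30).

Converse. Suppose n³ ≡ 1 (mod 30). The only residue r in {0, …, 29} with r³ ≡ 1 (mod 30) is r = 1, so n ≡ 1 (mod 30).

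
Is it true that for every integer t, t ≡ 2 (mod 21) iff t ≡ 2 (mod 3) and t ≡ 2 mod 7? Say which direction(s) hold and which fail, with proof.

Both directions hold.

Forward direction. Suppose t ≡ 2 (mod 21); write t = 21j + 2. Since 3 ∣ 21, reducing mod 3 gives t ≡ 2 (mod 3); since 7 ∣ 21, reducing mod 7 gives t ≡ 2 (mod 7).

Converse. If t ≡ 2 (mod 3) and t ≡ 2 (mod 7), then by the Chinese remainder theorem t ≡ 2 (mod 21). This is exactly t ≡ 2 (mod 21).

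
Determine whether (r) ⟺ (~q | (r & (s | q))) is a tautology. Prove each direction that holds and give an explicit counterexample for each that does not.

[⇒] Assume the antecedent. If q is true, the antecedent forces (q = T, r = T, s = F) or (q = T, r = T, s = T), and ~q | (r & (s | q)) holds there. If q is false, ~q | (r & (s | q)) reduces to true regardless of the other variables. Either way ~q | (r & (s | q)) holds.

[⇐] This fails. Under q = F, r = F, s = F, the left side is false but the right side is true.

Only the forward implication holds.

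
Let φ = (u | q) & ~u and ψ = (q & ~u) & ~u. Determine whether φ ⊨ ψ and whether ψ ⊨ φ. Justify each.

(→) Assume the antecedent. If u is true, the antecedent cannot hold. If u is false, the antecedent forces (u = F, q = T), and (q & ~u) & ~u holds there. Either way (q & ~u) & ~u holds.

(←) Assume the antecedent. If u is true, the antecedent cannot hold. If u is false, the antecedent forces (u = F, q = T), and (u | q) & ~u holds there. Either way (u | q) & ~u holds.

Equivalent; both directions hold.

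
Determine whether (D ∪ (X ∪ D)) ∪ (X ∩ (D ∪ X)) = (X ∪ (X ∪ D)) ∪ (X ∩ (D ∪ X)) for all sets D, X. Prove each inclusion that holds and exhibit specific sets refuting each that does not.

Both inclusions hold.

(⊆) Let x ∈ (D ∪ (X ∪ D)) ∪ (X ∩ (D ∪ X)). Then either x ∈ D and x ∉ X; or x ∈ X and x ∉ D; or x ∈ D ∩ X. In each case x ∈ (X ∪ (X ∪ D)) ∪ (X ∩ (D ∪ X)), so (D ∪ (X ∪ D)) ∪ (X ∩ (D ∪ X)) ⊆ (X ∪ (X ∪ D)) ∪ (X ∩ (D ∪ X)).

(⊇) Let x ∈ (X ∪ (X ∪ D)) ∪ (X ∩ (D ∪ X)). Then either x ∈ D and x ∉ X; or x ∈ X and x ∉ D; or x ∈ D ∩ X. In each case x ∈ (D ∪ (X ∪ D)) ∪ (X ∩ (D ∪ X)), so (X ∪ (X ∪ D)) ∪ (X ∩ (D ∪ X)) ⊆ (D ∪ (X ∪ D)) ∪ (X ∩ (D ∪ X)).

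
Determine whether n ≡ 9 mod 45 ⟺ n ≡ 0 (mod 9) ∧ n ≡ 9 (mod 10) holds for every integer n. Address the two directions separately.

(⇒) fails; (⇐) holds.

(⇒) This fails: n = 54 gives 54 ≡ 9 (mod 45) but 54 ≡ 4 (mod 10), so the conjunction on the right does not hold.

(⇐) Conversely, if n ≡ 0 (mod 9) and n ≡ 9 (mod 10), then by the Chinese remainder theorem n ≡ 9 (mod 90). Since 9 ≡ 9 (mod 45) and 45 ∣ 90, we get n ≡ 9 (mod 45).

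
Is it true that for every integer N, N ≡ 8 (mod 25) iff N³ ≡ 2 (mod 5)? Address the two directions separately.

Only the forward implication holds.

(→) Suppose N ≡ 8 (mod 25). Then N³ ≡ 8³ = 512 (mod 25), and since 5 ∣ 25, also N³ ≡ 2 (mod 5).

(←) This fails: take N = 3. Then 3³ = 27 ≡ 2 (mod 5), yet 3 ≡ 3 (mod 25), not 8.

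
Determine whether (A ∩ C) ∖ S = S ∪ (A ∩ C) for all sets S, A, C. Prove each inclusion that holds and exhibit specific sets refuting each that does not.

Only the forward inclusion holds.

(⊆) Let x ∈ (A ∩ C) ∖ S. Then x ∈ A ∩ C and x ∉ S, from which x ∈ S ∪ (A ∩ C).

(⊇) This inclusion fails. Take S = {1}, A = ∅, C = ∅; then 1 ∈ S ∪ (A ∩ C) but 1 ∉ (A ∩ C) ∖ S.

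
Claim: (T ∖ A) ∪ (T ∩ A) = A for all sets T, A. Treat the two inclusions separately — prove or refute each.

Forward inclusion. This inclusion fails. Take T = {1}, A = ∅; then 1 ∈ (T ∖ A) ∪ (T ∩ A) but 1 ∉ A.

Reverse inclusion. This inclusion fails. Take T = ∅, A = {1}; then 1 ∈ A but 1 ∉ (T ∖ A) ∪ (T ∩ A).

(⊆) fails and (⊇) fails.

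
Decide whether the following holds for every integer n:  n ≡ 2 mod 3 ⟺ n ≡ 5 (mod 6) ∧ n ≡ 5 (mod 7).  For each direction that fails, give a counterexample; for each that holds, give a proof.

Only the reverse direction holds.

(→) This fails: n = 32 gives 32 ≡ 2 (mod 3) but 32 ≡ 2 (mod 6), so the conjunction on the right does not hold.

(←) Conversely, if n ≡ 5 (mod 6) and n ≡ 5 (mod 7), then by the Chinese remainder theorem n ≡ 5 (mod 42). Since 5 ≡ 2 (mod 3) and 3 ∣ 42, we get n ≡ 2 (mod 3).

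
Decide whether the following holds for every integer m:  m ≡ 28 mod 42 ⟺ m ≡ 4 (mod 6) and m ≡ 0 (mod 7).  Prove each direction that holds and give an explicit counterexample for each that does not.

Both implications hold.

(⟸) If m ≡ 4 (mod 6) and m ≡ 0 (mod 7), then by the Chinese remainder theorem m ≡ 28 (mod 42). This is exactly m ≡ 28 (mod 42).

(⟹) Suppose m ≡ 28 (mod 42); write m = 42j + 28. Since 6 ∣ 42, reducing mod 6 gives m ≡ 28 ≡ 4 (mod 6); since 7 ∣ 42, reducing mod 7 gives m ≡ 28 ≡ 0 (mod 7).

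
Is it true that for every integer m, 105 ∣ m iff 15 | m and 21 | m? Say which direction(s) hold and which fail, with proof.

The biconditional holds.

Forward direction. If 105 ∣ m, write m = 105q. Since 105 = 7·15, m = 15·(7q), so 15 ∣ m; and since 105 = 5·21, m = 21·(5q), so 21 ∣ m.

Converse. Suppose 15 ∣ m and 21 ∣ m. Any common multiple of 15 and 21 is a multiple of their lcm; here lcm(15, 21) = 15·21/gcd(15, 21) = 315/3 = 105, so 105 ∣ m.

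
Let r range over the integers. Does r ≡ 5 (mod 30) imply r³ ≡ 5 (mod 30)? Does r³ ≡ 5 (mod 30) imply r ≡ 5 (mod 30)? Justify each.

(⇒) Suppose r ≡ 5 (mod 30). Write r = 30j + 5. Then (30j + 5)³ = 27000j³ + 13500j² + 2250j + 125 = 30(900j³ + 450j² + 75j + 4) + 5, so r³ ≡ 5 (mod 30).

(⇐) Conversely, suppose r³ ≡ 5 (mod 30). The only residue r in {0, …, 29} with r³ ≡ 5 (mod 30) is r = 5, so r ≡ 5 (mod 30).

Both implications hold.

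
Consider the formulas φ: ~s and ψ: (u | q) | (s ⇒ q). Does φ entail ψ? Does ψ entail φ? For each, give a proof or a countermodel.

(⟹) Assume the antecedent. If u is true, (u | q) | (s ⇒ q) reduces to true regardless of the other variables. If u is false, the antecedent forces (u = F, s = F, q = F) or (u = F, s = F, q = T), and (u | q) | (s ⇒ q) holds there. Either way (u | q) | (s ⇒ q) holds.

(⟸) This fails. Under u = T, s = T, q = F, the left side is false but the right side is true.

(⇒) holds; (⇐) fails.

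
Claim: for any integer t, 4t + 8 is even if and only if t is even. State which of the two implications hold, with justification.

(⇒) This fails: take t = 1. Then 4t + 8 = 12, which is even, yet t = 1 is odd, not even.

(⇐) Suppose t is even. Since 4 is even, 4t is even for every t, so 4t + 8 has the same parity as 8, which is even. Hence 4t + 8 is even.

(⇒) fails; (⇐) holds.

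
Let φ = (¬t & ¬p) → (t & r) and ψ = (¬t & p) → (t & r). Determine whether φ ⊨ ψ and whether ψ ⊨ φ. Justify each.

Both directions fail.

(⟹) This fails. Under t = F, p = T, r = F, the left side is true but the right side is false.

(⟸) This fails. Under t = F, p = F, r = F, the left side is false but the right side is true.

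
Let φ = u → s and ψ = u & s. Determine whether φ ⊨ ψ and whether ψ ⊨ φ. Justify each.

Not equivalent: only (⇐) holds.

Forward direction. This fails. Under u = F, s = F, the left side is true but the right side is false.

Converse. Assume the antecedent. If u is true, the antecedent forces (u = T, s = T), and u → s holds there. If u is false, the antecedent cannot hold. Either way u → s holds.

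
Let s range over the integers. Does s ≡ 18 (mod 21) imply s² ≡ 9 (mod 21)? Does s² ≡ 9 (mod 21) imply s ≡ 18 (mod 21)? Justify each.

(←) This fails: take s = 3. Then 3² = 9 ≡ 9 (mod 21), yet 3 ≡ 3 (mod 21), not 18.

(→) Suppose s ≡ 18 (mod 21). Write s = 21j + 18. Then (21j + 18)² = 441j² + 756j + 324 = 21(21j² + 36j + 15) + 9, so s² ≡ 9 (mod 21).

(⇒) holds; (⇐) fails.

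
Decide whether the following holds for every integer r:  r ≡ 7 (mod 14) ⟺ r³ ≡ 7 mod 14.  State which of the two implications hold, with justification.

Both directions hold.

(⇒) Suppose r ≡ 7 (mod 14). Write r = 14j + 7. Then (14j + 7)³ = 2744j³ + 4116j² + 2058j + 343 = 14(196j³ + 294j² + 147j + 24) + 7, so r³ ≡ 7 (mod 14).

(⇐) Conversely, suppose r³ ≡ 7 (mod 14). The only residue r in {0, …, 13} with r³ ≡ 7 (mod 14) is r = 7, so r ≡ 7 (mod 14).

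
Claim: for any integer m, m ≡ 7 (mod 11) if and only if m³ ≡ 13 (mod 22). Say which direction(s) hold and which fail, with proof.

(←) The residues r modulo 22 with r³ ≡ 13 (mod 22) are exactly {7}, and each is ≡ 7 (mod 11).

(→) This fails: take m = 18. Then 18 ≡ 7 (mod 11), but 18³ = 5832 ≡ 2 (mod 22), not 13.

Only the converse holds.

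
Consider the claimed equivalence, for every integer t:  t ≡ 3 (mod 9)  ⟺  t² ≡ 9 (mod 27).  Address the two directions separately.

Only the forward implication holds.

(⇐) This fails: take t = 6. Then 6² = 36 ≡ 9 (mod 27), yet 6 ≡ 6 (mod 9), not 3.

(⇒) Suppose t ≡ 3 (mod 9). Working modulo 27, t ∈ {3, 12, 21}; for each such r, r² ≡ 9 (mod 27).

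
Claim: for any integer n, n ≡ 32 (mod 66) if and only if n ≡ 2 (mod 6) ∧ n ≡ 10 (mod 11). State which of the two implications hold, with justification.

Both directions hold; the statement is true.

(⟹) Suppose n ≡ 32 (mod 66); write n = 66j + 32. Since 6 ∣ 66, reducing mod 6 gives n ≡ 32 ≡ 2 (mod 6); since 11 ∣ 66, reducing mod 11 gives n ≡ 32 ≡ 10 (mod 11).

(⟸) Conversely, if n ≡ 2 (mod 6) and n ≡ 10 (mod 11), then by the Chinese remainder theorem n ≡ 32 (mod 66). This is exactly n ≡ 32 (mod 66).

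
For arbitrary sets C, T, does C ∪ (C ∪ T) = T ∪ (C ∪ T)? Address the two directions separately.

The two sets are equal.

(⟹) Let x ∈ C ∪ (C ∪ T). Then either x ∈ C and x ∉ T; or x ∈ T and x ∉ C; or x ∈ C ∩ T. In each case x ∈ T ∪ (C ∪ T), so C ∪ (C ∪ T) ⊆ T ∪ (C ∪ T).

(⟸) Let x ∈ T ∪ (C ∪ T). Then either x ∈ C and x ∉ T; or x ∈ T and x ∉ C; or x ∈ C ∩ T. In each case x ∈ C ∪ (C ∪ T), so T ∪ (C ∪ T) ⊆ C ∪ (C ∪ T).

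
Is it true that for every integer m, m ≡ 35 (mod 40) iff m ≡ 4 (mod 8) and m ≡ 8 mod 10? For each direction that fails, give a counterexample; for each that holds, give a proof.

(→) This fails: m = 35 gives 35 ≡ 35 (mod 40) but 35 ≡ 3 (mod 8), so the conjunction on the right does not hold.

(←) This fails: m = 28 satisfies both congruences on the right (28 ≡ 4 mod 8 and 28 ≡ 8 mod 10) yet 28 ≡ 28 (mod 40), not 35.

Neither implication holds.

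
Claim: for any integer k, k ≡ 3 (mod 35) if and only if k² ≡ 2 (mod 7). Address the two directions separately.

(⇒) holds; (⇐) fails.

(⟹) Suppose k ≡ 3 (mod 35). Then k² ≡ 3² = 9 (mod 35), and since 7 ∣ 35, also k² ≡ 2 (mod 7).

(⟸) This fails: take k = 4. Then 4² = 16 ≡ 2 (mod 7), yet 4 ≡ 4 (mod 35), not 3.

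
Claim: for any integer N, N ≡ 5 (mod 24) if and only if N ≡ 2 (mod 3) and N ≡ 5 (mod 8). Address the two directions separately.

Both directions hold; the statement is true.

(→) Suppose N ≡ 5 (mod 24); write N = 24j + 5. Since 3 ∣ 24, reducing mod 3 gives N ≡ 5 ≡ 2 (mod 3); since 8 ∣ 24, reducing mod 8 gives N ≡ 5 (mod 8).

(←) Conversely, if N ≡ 2 (mod 3) and N ≡ 5 (mod 8), then by the Chinese remainder theorem N ≡ 5 (mod 24). This is exactly N ≡ 5 (mod 24).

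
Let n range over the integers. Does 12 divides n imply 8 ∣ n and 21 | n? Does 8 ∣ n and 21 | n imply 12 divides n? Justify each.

Forward direction. This fails: take n = 12. Certainly 12 ∣ 12, but 8 ∤ 12.

Converse. Suppose 8 ∣ n and 21 ∣ n. Any common multiple of 8 and 21 is a multiple of their lcm; here gcd(8, 21) = 1, so lcm(8, 21) = 8·21 = 168, so 168 ∣ n. Since 12 ∣ 168, it follows that 12 ∣ n.

The forward direction fails; the converse holds.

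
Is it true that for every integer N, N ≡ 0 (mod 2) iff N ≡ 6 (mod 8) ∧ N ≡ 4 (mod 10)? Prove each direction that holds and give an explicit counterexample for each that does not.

(⇒) This fails: N = 0 gives 0 ≡ 0 (mod 2) but 0 ≡ 0 (mod 8), so the conjunction on the right does not hold.

(⇐) Conversely, if N ≡ 6 (mod 8) and N ≡ 4 (mod 10), then by the Chinese remainder theorem N ≡ 14 (mod 40). Since 14 ≡ 0 (mod 2) and 2 ∣ 40, we get N ≡ 0 (mod 2).

Only the reverse direction holds.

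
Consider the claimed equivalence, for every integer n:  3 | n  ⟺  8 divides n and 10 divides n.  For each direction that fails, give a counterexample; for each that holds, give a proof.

(→) This fails: take n = 3. Certainly 3 ∣ 3, but 8 ∤ 3.

(←) This fails: take n = 40. Both 8 ∣ 40 and 10 ∣ 40, yet 40 is not a multiple of 3 (since 40 = 13·3 + 1), so 3 ∤ 40.

Both directions fail.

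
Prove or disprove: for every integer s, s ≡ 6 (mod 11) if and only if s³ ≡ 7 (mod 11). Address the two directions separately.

(⟹) Suppose s ≡ 6 (mod 11). Write s = 11j + 6. Then (11j + 6)³ = 1331j³ + 2178j² + 1188j + 216 = 11(121j³ + 198j² + 108j + 19) + 7, so s³ ≡ 7 (mod 11).

(⟸) For the converse, argue contrapositively. If s ≢ 6 (mod 11), then s is congruent to one of 0, 1, 2, 3, 4, 5, 7, 8, 9, 10 modulo 11, and these give s³ ≡ 0, 1, 8, 5, 9, 4, 2, 6, 3, 10 respectively — never 7.

Both implications hold.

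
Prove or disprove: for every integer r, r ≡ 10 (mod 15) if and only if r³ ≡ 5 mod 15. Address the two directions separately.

Both directions fail.

[⇒] This fails: take r = 10. Then 10 ≡ 10 (mod 15), but 10³ = 1000 ≡ 10 (mod 15), not 5.

[⇐] This fails: take r = 5. Then 5³ = 125 ≡ 5 (mod 15), yet 5 ≡ 5 (mod 15), not 10.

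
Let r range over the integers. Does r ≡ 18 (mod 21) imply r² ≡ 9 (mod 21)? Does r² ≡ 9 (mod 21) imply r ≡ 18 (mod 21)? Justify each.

Forward direction. Suppose r ≡ 18 (mod 21). Write r = 21j + 18. Then (21j + 18)² = 441j² + 756j + 324 = 21(21j² + 36j + 15) + 9, so r² ≡ 9 (mod 21).

Converse. This fails: take r = 3. Then 3² = 9 ≡ 9 (mod 21), yet 3 ≡ 3 (mod 21), not 18.

Only the forward direction holds.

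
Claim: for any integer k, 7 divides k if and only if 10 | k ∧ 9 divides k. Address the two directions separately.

Neither direction holds.

(→) This fails: take k = 7. Certainly 7 ∣ 7, but 10 ∤ 7.

(←) This fails: take k = 90. Both 10 ∣ 90 and 9 ∣ 90, yet 90 is not a multiple of 7 (since 90 = 12·7 + 6), so 7 ∤ 90.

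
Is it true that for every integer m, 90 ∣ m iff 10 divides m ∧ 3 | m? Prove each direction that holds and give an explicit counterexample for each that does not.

Not equivalent: only (⇒) holds.

(⟸) This fails: take m = 30. Both 10 ∣ 30 and 3 ∣ 30, yet 30 is not a multiple of 90 (since 30 = 0·90 + 30), so 90 ∤ 30.

(⟹) If 90 ∣ m, write m = 90q. Since 90 = 9·10, m = 10·(9q), so 10 ∣ m; and since 90 = 30·3, m = 3·(30q), so 3 ∣ m.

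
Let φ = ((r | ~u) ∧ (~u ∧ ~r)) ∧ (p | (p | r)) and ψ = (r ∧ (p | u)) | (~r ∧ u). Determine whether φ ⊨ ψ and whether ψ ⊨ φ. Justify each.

(⇒) This fails. Under u = F, p = T, r = F, the left side is true but the right side is false.

(⇐) This fails. Under u = T, p = F, r = F, the left side is false but the right side is true.

Neither implication holds.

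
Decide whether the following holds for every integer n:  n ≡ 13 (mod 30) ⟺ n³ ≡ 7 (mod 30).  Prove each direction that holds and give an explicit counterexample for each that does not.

Equivalent; both directions hold.

(⟸) Suppose n³ ≡ 7 (mod 30). The only residue r in {0, …, 29} with r³ ≡ 7 (mod 30) is r = 13, so n ≡ 13 (mod 30).

(⟹) Suppose n ≡ 13 (mod 30). Write n = 30j + 13. Then (30j + 13)³ = 27000j³ + 35100j² + 15210j + 2197 = 30(900j³ + 1170j² + 507j + 73) + 7, so n³ ≡ 7 (mod 30).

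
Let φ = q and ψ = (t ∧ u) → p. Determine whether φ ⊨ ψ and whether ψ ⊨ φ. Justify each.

Neither implication holds.

(→) This fails. Under u = T, t = T, q = T, p = F, the left side is true but the right side is false.

(←) This fails. Under u = F, t = F, q = F, p = F, the left side is false but the right side is true.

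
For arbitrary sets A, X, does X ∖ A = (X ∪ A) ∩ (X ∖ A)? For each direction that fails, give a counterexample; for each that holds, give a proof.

(⟹) Let x ∈ X ∖ A. Then x ∈ X and x ∉ A, from which x ∈ (X ∪ A) ∩ (X ∖ A).

(⟸) Let x ∈ (X ∪ A) ∩ (X ∖ A). Then x ∈ X and x ∉ A, from which x ∈ X ∖ A.

The two sets are equal.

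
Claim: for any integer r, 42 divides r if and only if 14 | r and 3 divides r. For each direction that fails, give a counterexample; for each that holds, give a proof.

Both implications hold.

(⇒) If 42 ∣ r, write r = 42q. Since 42 = 3·14, r = 14·(3q), so 14 ∣ r; and since 42 = 14·3, r = 3·(14q), so 3 ∣ r.

(⇐) Suppose 14 ∣ r and 3 ∣ r. Any common multiple of 14 and 3 is a multiple of their lcm; here gcd(14, 3) = 1, so lcm(14, 3) = 14·3 = 42, so 42 ∣ r.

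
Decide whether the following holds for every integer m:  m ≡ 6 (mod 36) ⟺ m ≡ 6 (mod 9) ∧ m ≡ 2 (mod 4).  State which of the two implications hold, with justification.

[⇒] Suppose m ≡ 6 (mod 36); write m = 36j + 6. Since 9 ∣ 36, reducing mod 9 gives m ≡ 6 (mod 9); since 4 ∣ 36, reducing mod 4 gives m ≡ 6 ≡ 2 (mod 4).

[⇐] Conversely, if m ≡ 6 (mod 9) and m ≡ 2 (mod 4), then by the Chinese remainder theorem m ≡ 6 (mod 36). This is exactly m ≡ 6 (mod 36).

Both directions hold; the statement is true.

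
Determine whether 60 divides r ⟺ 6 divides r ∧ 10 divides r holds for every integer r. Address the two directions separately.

(→) If 60 ∣ r, write r = 60q. Since 60 = 10·6, r = 6·(10q), so 6 ∣ r; and since 60 = 6·10, r = 10·(6q), so 10 ∣ r.

(←) This fails: take r = 30. Both 6 ∣ 30 and 10 ∣ 30, yet 30 is not a multiple of 60 (since 30 = 0·60 + 30), so 60 ∤ 30.

(⇒) holds; (⇐) fails.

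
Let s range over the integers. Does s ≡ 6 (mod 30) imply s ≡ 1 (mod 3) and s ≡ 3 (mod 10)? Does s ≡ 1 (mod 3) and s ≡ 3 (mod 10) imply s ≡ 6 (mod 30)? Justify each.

Neither direction holds.

(⇒) This fails: s = 6 gives 6 ≡ 6 (mod 30) but 6 ≡ 0 (mod 3), so the conjunction on the right does not hold.

(⇐) This fails: s = 13 satisfies both congruences on the right (13 ≡ 1 mod 3 and 13 ≡ 3 mod 10) yet 13 ≡ 13 (mod 30), not 6.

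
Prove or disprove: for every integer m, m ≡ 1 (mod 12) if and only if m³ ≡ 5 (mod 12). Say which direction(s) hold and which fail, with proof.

(⇒) fails and (⇐) fails.

(⇒) This fails: take m = 1. Then 1 ≡ 1 (mod 12), but 1³ = 1 ≡ 1 (mod 12), not 5.

(⇐) This fails: take m = 5. Then 5³ = 125 ≡ 5 (mod 12), yet 5 ≡ 5 (mod 12), not 1.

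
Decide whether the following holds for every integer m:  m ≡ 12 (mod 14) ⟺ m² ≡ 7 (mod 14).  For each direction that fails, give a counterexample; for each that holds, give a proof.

Neither implication holds.

(⇒) This fails: take m = 12. Then 12 ≡ 12 (mod 14), but 12² = 144 ≡ 4 (mod 14), not 7.

(⇐) This fails: take m = 7. Then 7² = 49 ≡ 7 (mod 14), yet 7 ≡ 7 (mod 14), not 12.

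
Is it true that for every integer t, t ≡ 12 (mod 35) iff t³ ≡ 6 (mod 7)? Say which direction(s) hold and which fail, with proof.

(⟹) Suppose t ≡ 12 (mod 35). Then t³ ≡ 12³ = 1728 (mod 35), and since 7 ∣ 35, also t³ ≡ 6 (mod 7).

(⟸) This fails: take t = 3. Then 3³ = 27 ≡ 6 (mod 7), yet 3 ≡ 3 (mod 35), not 12.

Only the forward direction holds.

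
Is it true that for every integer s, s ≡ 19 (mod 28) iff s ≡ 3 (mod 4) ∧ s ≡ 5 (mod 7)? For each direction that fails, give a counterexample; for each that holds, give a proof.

[⇒] Suppose s ≡ 19 (mod 28); write s = 28j + 19. Since 4 ∣ 28, reducing mod 4 gives s ≡ 19 ≡ 3 (mod 4); since 7 ∣ 28, reducing mod 7 gives s ≡ 19 ≡ 5 (mod 7).

[⇐] Conversely, if s ≡ 3 (mod 4) and s ≡ 5 (mod 7), then by the Chinese remainder theorem s ≡ 19 (mod 28). This is exactly s ≡ 19 (mod 28).

Both implications hold.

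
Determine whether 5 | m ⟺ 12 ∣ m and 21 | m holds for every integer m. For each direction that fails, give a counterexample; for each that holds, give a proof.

Neither direction holds.

(→) This fails: take m = 5. Certainly 5 ∣ 5, but 12 ∤ 5.

(←) This fails: take m = 84. Both 12 ∣ 84 and 21 ∣ 84, yet 84 is not a multiple of 5 (since 84 = 16·5 + 4), so 5 ∤ 84.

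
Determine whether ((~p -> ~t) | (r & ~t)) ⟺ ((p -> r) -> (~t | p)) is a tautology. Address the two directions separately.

Equivalent; both directions hold.

(⟹) Assume the antecedent. If t is true, the antecedent forces (t = T, p = T, r = F) or (t = T, p = T, r = T), and (p -> r) -> (~t | p) holds there. If t is false, (p -> r) -> (~t | p) reduces to true regardless of the other variables. Either way (p -> r) -> (~t | p) holds.

(⟸) Assume the antecedent. If t is true, the antecedent forces (t = T, p = T, r = F) or (t = T, p = T, r = T), and (~p -> ~t) | (r & ~t) holds there. If t is false, (~p -> ~t) | (r & ~t) reduces to true regardless of the other variables. Either way (~p -> ~t) | (r & ~t) holds.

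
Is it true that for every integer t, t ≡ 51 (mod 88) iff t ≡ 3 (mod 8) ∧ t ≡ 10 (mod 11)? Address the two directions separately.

Both directions fail.

(→) This fails: t = 51 gives 51 ≡ 51 (mod 88) but 51 ≡ 7 (mod 11), so the conjunction on the right does not hold.

(←) This fails: t = 43 satisfies both congruences on the right (43 ≡ 3 mod 8 and 43 ≡ 10 mod 11) yet 43 ≡ 43 (mod 88), not 51.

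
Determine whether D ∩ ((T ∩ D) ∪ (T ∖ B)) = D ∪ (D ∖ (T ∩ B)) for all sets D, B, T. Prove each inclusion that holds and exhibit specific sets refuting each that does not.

(⊆) holds; (⊇) fails.

(⊇) This inclusion fails. Take D = {1}, B = ∅, T = ∅; then 1 ∈ D ∪ (D ∖ (T ∩ B)) but 1 ∉ D ∩ ((T ∩ D) ∪ (T ∖ B)).

(⊆) Let x ∈ D ∩ ((T ∩ D) ∪ (T ∖ B)). Then either x ∈ D ∩ T and x ∉ B; or x ∈ D ∩ B ∩ T. In each case x ∈ D ∪ (D ∖ (T ∩ B)), so D ∩ ((T ∩ D) ∪ (T ∖ B)) ⊆ D ∪ (D ∖ (T ∩ B)).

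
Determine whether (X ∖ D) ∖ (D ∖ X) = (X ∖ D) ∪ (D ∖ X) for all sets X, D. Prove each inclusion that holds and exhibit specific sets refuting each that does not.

Forward inclusion. Let x ∈ (X ∖ D) ∖ (D ∖ X). Then x ∈ X and x ∉ D, from which x ∈ (X ∖ D) ∪ (D ∖ X).

Reverse inclusion. This inclusion fails. Take X = ∅, D = {1}; then 1 ∈ (X ∖ D) ∪ (D ∖ X) but 1 ∉ (X ∖ D) ∖ (D ∖ X).

(⊆) holds; (⊇) fails.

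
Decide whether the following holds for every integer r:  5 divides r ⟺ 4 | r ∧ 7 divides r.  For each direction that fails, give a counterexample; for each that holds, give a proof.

Forward direction. This fails: take r = 5. Certainly 5 ∣ 5, but 4 ∤ 5.

Converse. This fails: take r = 28. Both 4 ∣ 28 and 7 ∣ 28, yet 28 is not a multiple of 5 (since 28 = 5·5 + 3), so 5 ∤ 28.

Neither implication holds.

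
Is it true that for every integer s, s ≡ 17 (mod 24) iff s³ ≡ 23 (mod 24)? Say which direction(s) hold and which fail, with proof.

(→) This fails: take s = 17. Then 17 ≡ 17 (mod 24), but 17³ = 4913 ≡ 17 (mod 24), not 23.

(←) This fails: take s = 23. Then 23³ = 12167 ≡ 23 (mod 24), yet 23 ≡ 23 (mod 24), not 17.

Neither direction holds.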